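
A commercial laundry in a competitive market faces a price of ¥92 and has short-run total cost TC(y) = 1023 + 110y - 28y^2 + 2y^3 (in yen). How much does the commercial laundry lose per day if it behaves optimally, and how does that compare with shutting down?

AVC = 110 - 28y + 2y^2 has its minimum ¥12 at y = 7; price ¥92 clears that bar, so the firm operates.
MC = 110 - 56y + 6y^2. Setting P = MC and taking the root on the rising branch gives y* = 9.
TR = 92·9 = 828. TC = 1023 + 180 = 1203. Profit = 828 − 1203 = -¥375.
That loss of ¥375 beats the ¥1023 the firm would lose by shutting down; producing recovers ¥648 of fixed cost.

Profit = -¥375 at y = 9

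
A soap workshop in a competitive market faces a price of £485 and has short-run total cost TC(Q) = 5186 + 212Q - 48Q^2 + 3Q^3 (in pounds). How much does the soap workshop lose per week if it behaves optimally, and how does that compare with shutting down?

AVC = 212 - 48Q + 3Q^2; min AVC = £20 at Q = 8. Since P = £485 ≥ min AVC, the firm produces.
MC = 212 - 96Q + 9Q^2. Setting P = MC and taking the root on the rising branch gives Q* = 13.
TR = 485·13 = 6305. TC = 5186 + 1235 = 6421. Profit = 6305 − 6421 = -£116.
By producing, the firm covers all variable cost plus £5070 of fixed cost; shutting down would lose the full £5186.

Profit = -£116 at Q = 13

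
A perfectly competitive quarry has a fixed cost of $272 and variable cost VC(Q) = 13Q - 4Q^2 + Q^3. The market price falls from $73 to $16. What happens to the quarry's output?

AVC = 13 - 4Q + Q^2, minimized at Q = 2 where min AVC = $9. MC = 13 - 8Q + 3Q^2.
At P = $73 ≥ min AVC, set P = MC on the rising branch: Q = 6.
At P = $16 ≥ min AVC, set P = MC: Q = 3. The firm stays open but cuts output.

Output falls from 6 to 3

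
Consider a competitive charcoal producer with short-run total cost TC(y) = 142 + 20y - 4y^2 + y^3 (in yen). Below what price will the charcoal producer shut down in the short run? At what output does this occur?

¥16 per unit, at y = 2

Short-run supply begins at min AVC. From VC = 20y - 4y^2 + y^3, AVC = 20 - 4y + y^2.
At the minimum of AVC, MC = AVC. MC = 20 - 8y + 3y^2; setting MC = AVC gives 2y^2 - 4y = 0, so y = 2. min AVC = 16.
For P < ¥16 the firm produces nothing.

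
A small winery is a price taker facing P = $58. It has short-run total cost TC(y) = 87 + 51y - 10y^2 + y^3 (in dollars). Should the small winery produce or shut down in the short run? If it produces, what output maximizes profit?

Produce at y = 7

From TC, MC = TC'(y) = 51 - 20y + 3y^2 and AVC = VC/y = 51 - 10y + y^2.
AVC hits its minimum where MC = AVC, at y = 5, giving min AVC = 51 - 10·5 + 5^2 = $26.
P = $58 exceeds min AVC = $26, so the firm stays open.
P = MC gives -7 - 20y + 3y^2 = 0, with roots -1/3 and 7. Take the larger (rising MC): y* = 7.
Check: AVC at y = 7 is $30 ≤ P, so revenue covers variable cost.
Profit = P·y − TC = 58·7 − 297 = $109.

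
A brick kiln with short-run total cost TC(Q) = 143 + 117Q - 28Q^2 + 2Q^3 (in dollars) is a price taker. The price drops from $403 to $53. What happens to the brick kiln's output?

Output falls from 13 to 8

AVC = 117 - 28Q + 2Q^2, minimized at Q = 7 where min AVC = $19. MC = 117 - 56Q + 6Q^2.
At P = $403 ≥ min AVC, set P = MC on the rising branch: Q = 13.
At P = $53 ≥ min AVC, set P = MC: Q = 8. The firm stays open but cuts output.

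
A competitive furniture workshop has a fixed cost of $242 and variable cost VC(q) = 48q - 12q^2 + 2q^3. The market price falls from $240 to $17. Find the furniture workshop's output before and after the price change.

Output falls from 8 to 0 (the firm shuts down)

AVC = 48 - 12q + 2q^2, minimized at q = 3 where min AVC = $30. MC = 48 - 24q + 6q^2.
With P = $240 above the shutdown price, P = MC gives q = 8.
At P = $17 < min AVC = $30, price no longer covers variable cost at any output, so the firm shuts down: q = 0.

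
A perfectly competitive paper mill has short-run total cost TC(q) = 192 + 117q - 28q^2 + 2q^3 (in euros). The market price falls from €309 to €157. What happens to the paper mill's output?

AVC = 117 - 28q + 2q^2, minimized at q = 7 where min AVC = €19. MC = 117 - 56q + 6q^2.
At P = €309 ≥ min AVC, set P = MC on the rising branch: q = 12.
At P = €157 ≥ min AVC, set P = MC: q = 10. The firm stays open but cuts output.

Output falls from 12 to 10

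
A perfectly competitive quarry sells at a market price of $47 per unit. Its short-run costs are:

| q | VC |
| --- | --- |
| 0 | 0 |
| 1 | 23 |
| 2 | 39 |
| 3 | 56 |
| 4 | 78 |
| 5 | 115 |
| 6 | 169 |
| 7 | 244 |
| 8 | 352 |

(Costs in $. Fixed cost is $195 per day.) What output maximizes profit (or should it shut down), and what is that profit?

q = 5; profit = -$75

Tabulate TR − TC: q=0: -195; q=1: -171; q=2: -140; q=3: -110; q=4: -85; q=5: -75; q=6: -82; q=7: -110; q=8: -171.
Profit is maximized at q = 5. AVC there is 115/5 = $23 ≤ P, so producing beats shutting down (which would give -$195).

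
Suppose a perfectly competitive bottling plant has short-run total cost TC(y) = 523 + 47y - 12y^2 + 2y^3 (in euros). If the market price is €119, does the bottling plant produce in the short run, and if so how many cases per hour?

From TC, MC = TC'(y) = 47 - 24y + 6y^2 and AVC = VC/y = 47 - 12y + 2y^2.
AVC hits its minimum where MC = AVC, at y = 3, giving min AVC = 47 - 12·3 + 2·3^2 = €29.
Since P = €119 ≥ min AVC = €29, price covers variable cost and the firm should produce.
Solving P = MC: -72 - 24y + 6y^2 = 0 ⇒ y = -2 or 6. On the upward-sloping branch, y* = 6.
Check: AVC at y = 6 is €47 ≤ P, so revenue covers variable cost.
Profit = P·y − TC = 119·6 − 805 = -€91, a loss, but smaller than the €523 fixed cost the firm would lose by shutting down.

Produce at y = 6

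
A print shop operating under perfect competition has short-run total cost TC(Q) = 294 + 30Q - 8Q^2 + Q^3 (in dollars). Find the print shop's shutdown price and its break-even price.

Shutdown price = $14; break-even price = $65

Shutdown price = min AVC. AVC = 30 - 8Q + Q^2, with vertex at Q = 4 and minimum $14.
ATC = 294/Q + 30 - 8Q + Q^2. Setting dATC/dQ = −294/Q^2 − 8 + 2Q = 0 gives Q = 7 (since 2·7^3 − 8·7^2 = 294).
min ATC = 294/7 + 30 − 8·7 + 7^2 = $65. That is the break-even price.
For $14 ≤ P < $65 the firm produces at a loss; below $14 it shuts down.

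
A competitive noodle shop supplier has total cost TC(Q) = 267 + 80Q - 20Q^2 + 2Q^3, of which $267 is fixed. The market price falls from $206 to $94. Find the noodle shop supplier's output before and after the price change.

AVC = 80 - 20Q + 2Q^2, minimized at Q = 5 where min AVC = $30. MC = 80 - 40Q + 6Q^2.
With P = $206 above the shutdown price, P = MC gives Q = 9.
At P = $94 ≥ min AVC, set P = MC: Q = 7. The firm stays open but cuts output.

Output falls from 9 to 7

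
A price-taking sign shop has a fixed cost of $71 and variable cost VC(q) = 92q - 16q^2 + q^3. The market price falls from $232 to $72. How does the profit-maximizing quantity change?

Output falls from 14 to 10

MC = 92 - 32q + 3q^2; the shutdown threshold is min AVC = $28 (at q = 8).
At P = $232 ≥ min AVC, set P = MC on the rising branch: q = 14.
At P = $72 ≥ min AVC, set P = MC: q = 10. The firm stays open but cuts output.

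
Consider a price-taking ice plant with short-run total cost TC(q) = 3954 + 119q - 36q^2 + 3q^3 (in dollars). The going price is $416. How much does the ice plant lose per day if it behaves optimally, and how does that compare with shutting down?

Profit = -$324 at q = 11

AVC = 119 - 36q + 3q^2 has its minimum $11 at q = 6; price $416 clears that bar, so the firm operates.
MC = 119 - 72q + 9q^2. Setting P = MC and taking the root on the rising branch gives q* = 11.
TR = 416·11 = 4576. TC = 3954 + 946 = 4900. Profit = 4576 − 4900 = -$324.
Shutting down would mean losing the fixed cost of $3954, so operating at a loss of $324 is better by $3630.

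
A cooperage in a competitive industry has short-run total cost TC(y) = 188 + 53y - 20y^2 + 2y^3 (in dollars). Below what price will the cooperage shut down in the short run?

The shutdown price is the minimum of AVC. VC = 53y - 20y^2 + 2y^3, so AVC = 53 - 20y + 2y^2.
dAVC/dy = -20 + 4y = 0 gives y = 5. min AVC = 53 - 20·5 + 2·5^2 = 3.
The firm shuts down for any P below $3.

$3 per unit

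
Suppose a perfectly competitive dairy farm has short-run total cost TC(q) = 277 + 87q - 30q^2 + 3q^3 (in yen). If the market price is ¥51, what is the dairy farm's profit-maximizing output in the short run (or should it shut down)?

Produce at q = 6

Strip out fixed cost: VC = 87q - 30q^2 + 3q^3. Then AVC = 87 - 30q + 3q^2 and MC = 87 - 60q + 9q^2.
AVC is minimized where dAVC/dq = -30 + 6q = 0, at q = 5; min AVC = 87 - 30·5 + 3·5^2 = ¥12.
Because ¥51 ≥ ¥12, revenue can cover variable cost; the firm operates.
P = MC gives 36 - 60q + 9q^2 = 0, with roots 2/3 and 6. Take the larger (rising MC): q* = 6.
Check: AVC at q = 6 is ¥15 ≤ P, so revenue covers variable cost.
Profit = P·q − TC = 51·6 − 367 = -¥61, a loss, but smaller than the ¥277 fixed cost the firm would lose by shutting down.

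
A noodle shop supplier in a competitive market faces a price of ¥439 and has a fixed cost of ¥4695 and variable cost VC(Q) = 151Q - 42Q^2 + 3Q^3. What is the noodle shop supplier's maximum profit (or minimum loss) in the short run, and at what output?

Profit = -¥375 at Q = 12

AVC = 151 - 42Q + 3Q^2; min AVC = ¥4 at Q = 7. Since P = ¥439 ≥ min AVC, the firm produces.
With MC = 151 - 84Q + 9Q^2, P = MC on the upward-sloping part at Q* = 12.
TR = 439·12 = 5268. TC = 4695 + 948 = 5643. Profit = 5268 − 5643 = -¥375.
That loss of ¥375 beats the ¥4695 the firm would lose by shutting down; producing recovers ¥4320 of fixed cost.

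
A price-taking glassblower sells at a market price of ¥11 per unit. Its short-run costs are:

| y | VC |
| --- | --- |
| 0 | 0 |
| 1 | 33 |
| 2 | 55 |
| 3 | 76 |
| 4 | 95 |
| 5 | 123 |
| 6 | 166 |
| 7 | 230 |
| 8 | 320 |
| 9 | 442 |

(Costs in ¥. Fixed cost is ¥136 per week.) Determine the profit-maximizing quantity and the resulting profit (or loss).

Tabulate TR − TC: y=0: -136; y=1: -158; y=2: -169; y=3: -179; y=4: -187; y=5: -204; y=6: -236; y=7: -289; y=8: -368; y=9: -479.
Profit is highest at y = 0. Equivalently, the lowest AVC in the table is 95/4 ≈ ¥23.75 at y = 4, and P = ¥11 falls below it — price never covers variable cost, so the firm shuts down and loses only its fixed cost.

y = 0 (shut down); profit = -¥136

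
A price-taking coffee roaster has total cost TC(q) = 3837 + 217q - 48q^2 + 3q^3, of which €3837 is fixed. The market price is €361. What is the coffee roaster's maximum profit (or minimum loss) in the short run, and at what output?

Profit = -€381 at q = 12

AVC = 217 - 48q + 3q^2; min AVC = €25 at q = 8. Since P = €361 ≥ min AVC, the firm produces.
With MC = 217 - 96q + 9q^2, P = MC on the upward-sloping part at q* = 12.
TR = 361·12 = 4332. TC = 3837 + 876 = 4713. Profit = 4332 − 4713 = -€381.
Shutting down would mean losing the fixed cost of €3837, so operating at a loss of €381 is better by €3456.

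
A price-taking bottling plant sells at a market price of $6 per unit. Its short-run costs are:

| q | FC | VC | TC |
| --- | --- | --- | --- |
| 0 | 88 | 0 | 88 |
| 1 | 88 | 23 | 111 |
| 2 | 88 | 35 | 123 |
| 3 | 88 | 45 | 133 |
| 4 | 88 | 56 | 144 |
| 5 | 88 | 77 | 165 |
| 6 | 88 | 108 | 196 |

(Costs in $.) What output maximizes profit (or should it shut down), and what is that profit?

q = 0 (shut down); profit = -$88

Profit at each row (π = 6q − TC): q=0: -88; q=1: -105; q=2: -111; q=3: -115; q=4: -120; q=5: -135; q=6: -160.
Profit is highest at q = 0. Equivalently, the lowest AVC in the table is 56/4 ≈ $14 at q = 4, and P = $6 falls below it — price never covers variable cost, so the firm shuts down and loses only its fixed cost.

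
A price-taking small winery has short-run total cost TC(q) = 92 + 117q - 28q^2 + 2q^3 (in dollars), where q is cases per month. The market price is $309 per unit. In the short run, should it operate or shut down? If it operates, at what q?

Produce at q = 12

Strip out fixed cost: VC = 117q - 28q^2 + 2q^3. Then AVC = 117 - 28q + 2q^2 and MC = 117 - 56q + 6q^2.
AVC is minimized where dAVC/dq = -28 + 4q = 0, at q = 7; min AVC = 117 - 28·7 + 2·7^2 = $19.
Since P = $309 ≥ min AVC = $19, price covers variable cost and the firm should produce.
Set P = MC: 309 = 117 - 56q + 6q^2 → -192 - 56q + 6q^2 = 0. The roots are q = -8/3 and q = 12; the profit-maximizing output is on the rising part of MC, so q* = 12.
Check: AVC at q = 12 is $69 ≤ P, so revenue covers variable cost.
Profit = P·q − TC = 309·12 − 920 = $2788.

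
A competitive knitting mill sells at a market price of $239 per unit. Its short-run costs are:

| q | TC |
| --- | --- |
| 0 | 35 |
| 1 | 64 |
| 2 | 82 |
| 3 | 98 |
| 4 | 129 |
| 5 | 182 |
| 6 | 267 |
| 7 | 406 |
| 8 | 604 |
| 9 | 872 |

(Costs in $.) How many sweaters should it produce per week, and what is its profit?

Tabulate TR − TC: q=0: -35; q=1: 175; q=2: 396; q=3: 619; q=4: 827; q=5: 1013; q=6: 1167; q=7: 1267; q=8: 1308; q=9: 1279.
Profit is maximized at q = 8. AVC there is 569/8 = $71.12 ≤ P, so producing beats shutting down (which would give -$35).

q = 8; profit = $1308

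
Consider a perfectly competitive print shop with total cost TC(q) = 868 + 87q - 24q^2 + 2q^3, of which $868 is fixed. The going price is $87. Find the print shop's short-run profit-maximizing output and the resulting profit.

Profit = -$356 at q = 8

AVC = 87 - 24q + 2q^2 has its minimum $15 at q = 6; price $87 clears that bar, so the firm operates.
MC = 87 - 48q + 6q^2. Setting P = MC and taking the root on the rising branch gives q* = 8.
TR = 87·8 = 696. TC = 868 + 184 = 1052. Profit = 696 − 1052 = -$356.
By producing, the firm covers all variable cost plus $512 of fixed cost; shutting down would lose the full $868.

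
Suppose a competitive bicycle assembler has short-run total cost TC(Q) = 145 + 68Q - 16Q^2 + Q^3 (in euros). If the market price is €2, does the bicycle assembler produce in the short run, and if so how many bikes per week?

From TC, MC = TC'(Q) = 68 - 32Q + 3Q^2 and AVC = VC/Q = 68 - 16Q + Q^2.
The AVC parabola has its vertex at Q = 16/2 = 8, where AVC = 68 - 16·8 + 8^2 = €4.
P = €2 lies below min AVC = €4; no output level covers variable cost.
The firm minimizes its loss by shutting down and losing only its fixed cost of €145.

Shut down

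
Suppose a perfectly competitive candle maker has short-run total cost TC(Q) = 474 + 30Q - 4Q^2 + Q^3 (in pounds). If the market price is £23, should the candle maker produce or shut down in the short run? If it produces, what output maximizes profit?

Shut down

Strip out fixed cost: VC = 30Q - 4Q^2 + Q^3. Then AVC = 30 - 4Q + Q^2 and MC = 30 - 8Q + 3Q^2.
AVC is minimized where dAVC/dQ = -4 + 2Q = 0, at Q = 2; min AVC = 30 - 4·2 + 2^2 = £26.
With P < min AVC (£23 < £26), every unit sold adds to the loss.
Shutting down limits the loss to fixed cost, £474.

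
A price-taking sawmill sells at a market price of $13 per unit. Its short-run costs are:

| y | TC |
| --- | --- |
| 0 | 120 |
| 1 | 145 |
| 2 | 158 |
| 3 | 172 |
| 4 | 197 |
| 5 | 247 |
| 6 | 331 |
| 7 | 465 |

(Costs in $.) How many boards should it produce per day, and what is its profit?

Profit at each row (π = 13y − TC): y=0: -120; y=1: -132; y=2: -132; y=3: -133; y=4: -145; y=5: -182; y=6: -253; y=7: -374.
Profit is highest at y = 0. Equivalently, the lowest AVC in the table is 52/3 ≈ $17.33 at y = 3, and P = $13 falls below it — price never covers variable cost, so the firm shuts down and loses only its fixed cost.

y = 0 (shut down); profit = -$120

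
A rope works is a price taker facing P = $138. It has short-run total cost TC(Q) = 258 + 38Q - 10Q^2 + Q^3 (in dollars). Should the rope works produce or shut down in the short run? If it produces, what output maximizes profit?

Variable cost is VC = 38Q - 10Q^2 + Q^3, so AVC = VC/Q = 38 - 10Q + Q^2 and MC = dTC/dQ = 38 - 20Q + 3Q^2.
AVC is minimized where dAVC/dQ = -10 + 2Q = 0, at Q = 5; min AVC = 38 - 10·5 + 5^2 = $13.
P = $138 exceeds min AVC = $13, so the firm stays open.
Solving P = MC: -100 - 20Q + 3Q^2 = 0 ⇒ Q = -10/3 or 10. On the upward-sloping branch, Q* = 10.
Check: AVC at Q = 10 is $38 ≤ P, so revenue covers variable cost.
Profit = P·Q − TC = 138·10 − 638 = $742.

Produce at Q = 10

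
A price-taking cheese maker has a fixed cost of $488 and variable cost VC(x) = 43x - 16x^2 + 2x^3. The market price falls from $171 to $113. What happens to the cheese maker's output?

Output falls from 8 to 7

AVC = 43 - 16x + 2x^2, minimized at x = 4 where min AVC = $11. MC = 43 - 32x + 6x^2.
With P = $171 above the shutdown price, P = MC gives x = 8.
At P = $113 ≥ min AVC, set P = MC: x = 7. The firm stays open but cuts output.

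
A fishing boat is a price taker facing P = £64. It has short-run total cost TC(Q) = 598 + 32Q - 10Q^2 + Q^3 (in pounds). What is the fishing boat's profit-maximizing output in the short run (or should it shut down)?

Produce at Q = 8

From TC, MC = TC'(Q) = 32 - 20Q + 3Q^2 and AVC = VC/Q = 32 - 10Q + Q^2.
The AVC parabola has its vertex at Q = 10/2 = 5, where AVC = 32 - 10·5 + 5^2 = £7.
Because £64 ≥ £7, revenue can cover variable cost; the firm operates.
Set P = MC: 64 = 32 - 20Q + 3Q^2 → -32 - 20Q + 3Q^2 = 0. The roots are Q = -4/3 and Q = 8; the profit-maximizing output is on the rising part of MC, so Q* = 8.
Check: AVC at Q = 8 is £16 ≤ P, so revenue covers variable cost.
Profit = P·Q − TC = 64·8 − 726 = -£214, a loss, but smaller than the £598 fixed cost the firm would lose by shutting down.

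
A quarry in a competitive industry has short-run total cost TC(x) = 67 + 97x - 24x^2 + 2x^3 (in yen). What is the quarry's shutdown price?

¥25 per unit

The firm shuts down when price falls below the minimum of average variable cost. AVC = VC/x = 97 - 24x + 2x^2.
dAVC/dx = -24 + 4x = 0 gives x = 6. min AVC = 97 - 24·6 + 2·6^2 = 25.
So the shutdown price is ¥25.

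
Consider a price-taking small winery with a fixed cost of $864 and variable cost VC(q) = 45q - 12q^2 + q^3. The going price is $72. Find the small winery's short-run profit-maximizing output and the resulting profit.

Profit = -$378 at q = 9

AVC = 45 - 12q + q^2; min AVC = $9 at q = 6. Since P = $72 ≥ min AVC, the firm produces.
With MC = 45 - 24q + 3q^2, P = MC on the upward-sloping part at q* = 9.
TR = 72·9 = 648. TC = 864 + 162 = 1026. Profit = 648 − 1026 = -$378.
Shutting down would mean losing the fixed cost of $864, so operating at a loss of $378 is better by $486.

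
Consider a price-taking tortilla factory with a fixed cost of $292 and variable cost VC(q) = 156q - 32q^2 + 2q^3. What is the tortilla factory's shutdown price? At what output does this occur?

The shutdown price is the minimum of AVC. VC = 156q - 32q^2 + 2q^3, so AVC = 156 - 32q + 2q^2.
At the minimum of AVC, MC = AVC. MC = 156 - 64q + 6q^2; setting MC = AVC gives 4q^2 - 32q = 0, so q = 8. min AVC = 28.
For P < $28 the firm produces nothing.

$28 per unit, at q = 8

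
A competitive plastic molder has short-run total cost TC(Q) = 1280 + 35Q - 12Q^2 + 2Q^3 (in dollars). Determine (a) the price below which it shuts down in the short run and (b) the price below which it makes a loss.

AVC = 35 - 12Q + 2Q^2; minimized at Q = 3, giving min AVC = $17. That is the shutdown price.
ATC = 1280/Q + 35 - 12Q + 2Q^2. Setting dATC/dQ = −1280/Q^2 − 12 + 4Q = 0 gives Q = 8 (since 4·8^3 − 12·8^2 = 1280).
min ATC = 1280/8 + 35 − 12·8 + 2·8^2 = $227. That is the break-even price.
For $17 ≤ P < $227 the firm produces at a loss; below $17 it shuts down.

Shutdown price = $17; break-even price = $227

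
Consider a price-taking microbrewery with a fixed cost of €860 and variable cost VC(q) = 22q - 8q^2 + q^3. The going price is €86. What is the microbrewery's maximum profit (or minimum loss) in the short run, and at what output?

AVC = 22 - 8q + q^2 has its minimum €6 at q = 4; price €86 clears that bar, so the firm operates.
MC = 22 - 16q + 3q^2. Setting P = MC and taking the root on the rising branch gives q* = 8.
TR = 86·8 = 688. TC = 860 + 176 = 1036. Profit = 688 − 1036 = -€348.
By producing, the firm covers all variable cost plus €512 of fixed cost; shutting down would lose the full €860.

Profit = -€348 at q = 8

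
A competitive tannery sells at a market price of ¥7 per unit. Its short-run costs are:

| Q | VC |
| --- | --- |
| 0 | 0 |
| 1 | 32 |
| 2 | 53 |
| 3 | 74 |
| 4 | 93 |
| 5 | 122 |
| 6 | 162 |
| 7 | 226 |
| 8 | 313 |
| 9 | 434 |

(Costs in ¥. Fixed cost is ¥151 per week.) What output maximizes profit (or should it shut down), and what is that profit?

Compute π = P·Q − TC at each output: Q=0: -151; Q=1: -176; Q=2: -190; Q=3: -204; Q=4: -216; Q=5: -238; Q=6: -271; Q=7: -328; Q=8: -408; Q=9: -522.
Profit is highest at Q = 0. Equivalently, the lowest AVC in the table is 93/4 ≈ ¥23.25 at Q = 4, and P = ¥7 falls below it — price never covers variable cost, so the firm shuts down and loses only its fixed cost.

Q = 0 (shut down); profit = -¥151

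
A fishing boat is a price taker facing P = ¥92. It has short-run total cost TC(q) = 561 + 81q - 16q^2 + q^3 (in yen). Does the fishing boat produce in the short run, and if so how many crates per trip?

Produce at q = 11

From TC, MC = TC'(q) = 81 - 32q + 3q^2 and AVC = VC/q = 81 - 16q + q^2.
AVC is minimized where dAVC/dq = -16 + 2q = 0, at q = 8; min AVC = 81 - 16·8 + 8^2 = ¥17.
P = ¥92 exceeds min AVC = ¥17, so the firm stays open.
Solving P = MC: -11 - 32q + 3q^2 = 0 ⇒ q = -1/3 or 11. On the upward-sloping branch, q* = 11.
Check: AVC at q = 11 is ¥26 ≤ P, so revenue covers variable cost.
Profit = P·q − TC = 92·11 − 847 = ¥165.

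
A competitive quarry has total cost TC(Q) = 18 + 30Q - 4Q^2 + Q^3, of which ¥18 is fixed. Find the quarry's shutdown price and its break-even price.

Shutdown price = ¥26; break-even price = ¥33

AVC = 30 - 4Q + Q^2; minimized at Q = 2, giving min AVC = ¥26. That is the shutdown price.
ATC = 18/Q + 30 - 4Q + Q^2. Setting dATC/dQ = −18/Q^2 − 4 + 2Q = 0 gives Q = 3 (since 2·3^3 − 4·3^2 = 18).
min ATC = 18/3 + 30 − 4·3 + 3^2 = ¥33. That is the break-even price.
For ¥26 ≤ P < ¥33 the firm produces at a loss; below ¥26 it shuts down.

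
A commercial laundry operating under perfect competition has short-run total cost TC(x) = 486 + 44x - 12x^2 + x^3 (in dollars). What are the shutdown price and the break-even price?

Shutdown price = min AVC. AVC = 44 - 12x + x^2, with vertex at x = 6 and minimum $8.
ATC = 486/x + 44 - 12x + x^2. Setting dATC/dx = −486/x^2 − 12 + 2x = 0 gives x = 9 (since 2·9^3 − 12·9^2 = 486).
min ATC = 486/9 + 44 − 12·9 + 9^2 = $71. That is the break-even price.
For $8 ≤ P < $71 the firm produces at a loss; below $8 it shuts down.

Shutdown price = $8; break-even price = $71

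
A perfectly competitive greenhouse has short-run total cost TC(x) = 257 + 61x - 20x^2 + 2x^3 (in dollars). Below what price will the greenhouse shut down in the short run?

Short-run supply begins at min AVC. From VC = 61x - 20x^2 + 2x^3, AVC = 61 - 20x + 2x^2.
dAVC/dx = -20 + 4x = 0 gives x = 5. min AVC = 61 - 20·5 + 2·5^2 = 11.
For P < $11 the firm produces nothing.

$11 per unit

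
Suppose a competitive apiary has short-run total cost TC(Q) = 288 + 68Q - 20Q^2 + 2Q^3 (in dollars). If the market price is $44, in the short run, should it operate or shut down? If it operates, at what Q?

Strip out fixed cost: VC = 68Q - 20Q^2 + 2Q^3. Then AVC = 68 - 20Q + 2Q^2 and MC = 68 - 40Q + 6Q^2.
The AVC parabola has its vertex at Q = 20/4 = 5, where AVC = 68 - 20·5 + 2·5^2 = $18.
Because $44 ≥ $18, revenue can cover variable cost; the firm operates.
P = MC gives 24 - 40Q + 6Q^2 = 0, with roots 2/3 and 6. Take the larger (rising MC): Q* = 6.
Check: AVC at Q = 6 is $20 ≤ P, so revenue covers variable cost.
Profit = P·Q − TC = 44·6 − 408 = -$144, a loss, but smaller than the $288 fixed cost the firm would lose by shutting down.

Produce at Q = 6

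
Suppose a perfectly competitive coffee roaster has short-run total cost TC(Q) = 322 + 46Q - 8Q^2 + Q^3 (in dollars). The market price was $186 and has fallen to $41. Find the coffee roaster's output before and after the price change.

AVC = 46 - 8Q + Q^2, minimized at Q = 4 where min AVC = $30. MC = 46 - 16Q + 3Q^2.
At P = $186 ≥ min AVC, set P = MC on the rising branch: Q = 10.
At P = $41 ≥ min AVC, set P = MC: Q = 5. The firm stays open but cuts output.

Output falls from 10 to 5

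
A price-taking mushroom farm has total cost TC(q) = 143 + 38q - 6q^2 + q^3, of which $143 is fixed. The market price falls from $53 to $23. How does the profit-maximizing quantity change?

AVC = 38 - 6q + q^2, minimized at q = 3 where min AVC = $29. MC = 38 - 12q + 3q^2.
With P = $53 above the shutdown price, P = MC gives q = 5.
At P = $23 < min AVC = $29, price no longer covers variable cost at any output, so the firm shuts down: q = 0.

Output falls from 5 to 0 (the firm shuts down)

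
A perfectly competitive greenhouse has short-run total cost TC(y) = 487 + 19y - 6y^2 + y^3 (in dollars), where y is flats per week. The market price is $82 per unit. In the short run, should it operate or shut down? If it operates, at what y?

Produce at y = 7

Variable cost is VC = 19y - 6y^2 + y^3, so AVC = VC/y = 19 - 6y + y^2 and MC = dTC/dy = 19 - 12y + 3y^2.
AVC is minimized where dAVC/dy = -6 + 2y = 0, at y = 3; min AVC = 19 - 6·3 + 3^2 = $10.
Because $82 ≥ $10, revenue can cover variable cost; the firm operates.
Solving P = MC: -63 - 12y + 3y^2 = 0 ⇒ y = -3 or 7. On the upward-sloping branch, y* = 7.
Check: AVC at y = 7 is $26 ≤ P, so revenue covers variable cost.
Profit = P·y − TC = 82·7 − 669 = -$95, a loss, but smaller than the $487 fixed cost the firm would lose by shutting down.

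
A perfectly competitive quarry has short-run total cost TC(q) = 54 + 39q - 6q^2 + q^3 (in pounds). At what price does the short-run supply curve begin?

The shutdown price is the minimum of AVC. VC = 39q - 6q^2 + q^3, so AVC = 39 - 6q + q^2.
At the minimum of AVC, MC = AVC. MC = 39 - 12q + 3q^2; setting MC = AVC gives 2q^2 - 6q = 0, so q = 3. min AVC = 30.
The firm shuts down for any P below £30.

£30 per unit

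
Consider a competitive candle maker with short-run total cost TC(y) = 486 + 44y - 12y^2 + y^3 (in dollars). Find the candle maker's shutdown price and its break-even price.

Shutdown price = $8; break-even price = $71

AVC = 44 - 12y + y^2; minimized at y = 6, giving min AVC = $8. That is the shutdown price.
ATC = 486/y + 44 - 12y + y^2. Setting dATC/dy = −486/y^2 − 12 + 2y = 0 gives y = 9 (since 2·9^3 − 12·9^2 = 486).
min ATC = 486/9 + 44 − 12·9 + 9^2 = $71. That is the break-even price.
For $8 ≤ P < $71 the firm produces at a loss; below $8 it shuts down.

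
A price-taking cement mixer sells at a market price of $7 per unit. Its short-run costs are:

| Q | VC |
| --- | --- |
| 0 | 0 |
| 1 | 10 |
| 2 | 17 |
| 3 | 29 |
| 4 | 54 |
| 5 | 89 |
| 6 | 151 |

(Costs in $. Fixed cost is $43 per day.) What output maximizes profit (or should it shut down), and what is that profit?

Compute π = P·Q − TC at each output: Q=0: -43; Q=1: -46; Q=2: -46; Q=3: -51; Q=4: -69; Q=5: -97; Q=6: -152.
Profit is highest at Q = 0. Equivalently, the lowest AVC in the table is 17/2 ≈ $8.50 at Q = 2, and P = $7 falls below it — price never covers variable cost, so the firm shuts down and loses only its fixed cost.

Q = 0 (shut down); profit = -$43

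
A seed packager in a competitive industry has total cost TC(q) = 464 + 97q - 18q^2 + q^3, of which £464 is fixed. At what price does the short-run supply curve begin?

Short-run supply begins at min AVC. From VC = 97q - 18q^2 + q^3, AVC = 97 - 18q + q^2.
At the minimum of AVC, MC = AVC. MC = 97 - 36q + 3q^2; setting MC = AVC gives 2q^2 - 18q = 0, so q = 9. min AVC = 16.
For P < £16 the firm produces nothing.

£16 per unit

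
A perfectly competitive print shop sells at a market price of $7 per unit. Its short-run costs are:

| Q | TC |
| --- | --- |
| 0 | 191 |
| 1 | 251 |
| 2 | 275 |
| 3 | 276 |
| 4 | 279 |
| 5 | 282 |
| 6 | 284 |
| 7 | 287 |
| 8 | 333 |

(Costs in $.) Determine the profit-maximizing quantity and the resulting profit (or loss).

Compute π = P·Q − TC at each output: Q=0: -191; Q=1: -244; Q=2: -261; Q=3: -255; Q=4: -251; Q=5: -247; Q=6: -242; Q=7: -238; Q=8: -277.
Profit is highest at Q = 0. Equivalently, the lowest AVC in the table is 96/7 ≈ $13.71 at Q = 7, and P = $7 falls below it — price never covers variable cost, so the firm shuts down and loses only its fixed cost.

Q = 0 (shut down); profit = -$191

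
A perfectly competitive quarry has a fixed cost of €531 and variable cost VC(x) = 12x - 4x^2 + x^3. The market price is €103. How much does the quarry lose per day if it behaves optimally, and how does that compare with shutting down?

AVC = 12 - 4x + x^2; min AVC = €8 at x = 2. Since P = €103 ≥ min AVC, the firm produces.
MC = 12 - 8x + 3x^2. Setting P = MC and taking the root on the rising branch gives x* = 7.
TR = 103·7 = 721. TC = 531 + 231 = 762. Profit = 721 − 762 = -€41.
Shutting down would mean losing the fixed cost of €531, so operating at a loss of €41 is better by €490.

Profit = -€41 at x = 7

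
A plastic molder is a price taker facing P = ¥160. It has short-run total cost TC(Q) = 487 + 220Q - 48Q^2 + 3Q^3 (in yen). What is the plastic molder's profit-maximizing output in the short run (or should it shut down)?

Strip out fixed cost: VC = 220Q - 48Q^2 + 3Q^3. Then AVC = 220 - 48Q + 3Q^2 and MC = 220 - 96Q + 9Q^2.
AVC hits its minimum where MC = AVC, at Q = 8, giving min AVC = 220 - 48·8 + 3·8^2 = ¥28.
Because ¥160 ≥ ¥28, revenue can cover variable cost; the firm operates.
P = MC gives 60 - 96Q + 9Q^2 = 0, with roots 2/3 and 10. Take the larger (rising MC): Q* = 10.
Check: AVC at Q = 10 is ¥40 ≤ P, so revenue covers variable cost.
Profit = P·Q − TC = 160·10 − 887 = ¥713.

Produce at Q = 10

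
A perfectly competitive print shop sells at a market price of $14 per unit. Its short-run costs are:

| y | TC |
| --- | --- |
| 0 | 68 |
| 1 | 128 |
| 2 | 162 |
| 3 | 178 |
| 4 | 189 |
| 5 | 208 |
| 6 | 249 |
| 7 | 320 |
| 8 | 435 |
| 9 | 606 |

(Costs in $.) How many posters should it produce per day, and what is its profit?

y = 0 (shut down); profit = -$68

Compute π = P·y − TC at each output: y=0: -68; y=1: -114; y=2: -134; y=3: -136; y=4: -133; y=5: -138; y=6: -165; y=7: -222; y=8: -323; y=9: -480.
Profit is highest at y = 0. Equivalently, the lowest AVC in the table is 140/5 ≈ $28 at y = 5, and P = $14 falls below it — price never covers variable cost, so the firm shuts down and loses only its fixed cost.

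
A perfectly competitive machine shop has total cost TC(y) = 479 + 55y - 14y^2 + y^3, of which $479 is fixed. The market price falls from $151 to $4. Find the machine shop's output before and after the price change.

AVC = 55 - 14y + y^2, minimized at y = 7 where min AVC = $6. MC = 55 - 28y + 3y^2.
With P = $151 above the shutdown price, P = MC gives y = 12.
At P = $4 < min AVC = $6, price no longer covers variable cost at any output, so the firm shuts down: y = 0.

Output falls from 12 to 0 (the firm shuts down)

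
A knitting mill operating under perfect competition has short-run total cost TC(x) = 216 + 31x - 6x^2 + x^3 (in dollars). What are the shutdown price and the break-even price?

Shutdown price = min AVC. AVC = 31 - 6x + x^2, with vertex at x = 3 and minimum $22.
ATC = 216/x + 31 - 6x + x^2. Setting dATC/dx = −216/x^2 − 6 + 2x = 0 gives x = 6 (since 2·6^3 − 6·6^2 = 216).
min ATC = 216/6 + 31 − 6·6 + 6^2 = $67. That is the break-even price.
For $22 ≤ P < $67 the firm produces at a loss; below $22 it shuts down.

Shutdown price = $22; break-even price = $67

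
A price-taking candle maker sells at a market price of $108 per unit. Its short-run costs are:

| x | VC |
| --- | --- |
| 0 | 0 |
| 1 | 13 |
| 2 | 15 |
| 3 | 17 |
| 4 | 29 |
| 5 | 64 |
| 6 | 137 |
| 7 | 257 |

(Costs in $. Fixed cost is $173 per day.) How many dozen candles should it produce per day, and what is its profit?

x = 6; profit = $338

Tabulate TR − TC: x=0: -173; x=1: -78; x=2: 28; x=3: 134; x=4: 230; x=5: 303; x=6: 338; x=7: 326.
Profit is maximized at x = 6. AVC there is 137/6 = $22.83 ≤ P, so producing beats shutting down (which would give -$173).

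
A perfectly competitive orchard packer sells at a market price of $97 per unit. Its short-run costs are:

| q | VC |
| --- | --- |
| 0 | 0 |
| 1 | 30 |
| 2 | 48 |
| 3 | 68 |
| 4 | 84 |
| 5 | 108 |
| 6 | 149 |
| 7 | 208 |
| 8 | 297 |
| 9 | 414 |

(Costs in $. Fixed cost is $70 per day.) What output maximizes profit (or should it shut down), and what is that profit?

Tabulate TR − TC: q=0: -70; q=1: -3; q=2: 76; q=3: 153; q=4: 234; q=5: 307; q=6: 363; q=7: 401; q=8: 409; q=9: 389.
Profit is maximized at q = 8. AVC there is 297/8 = $37.12 ≤ P, so producing beats shutting down (which would give -$70).

q = 8; profit = $409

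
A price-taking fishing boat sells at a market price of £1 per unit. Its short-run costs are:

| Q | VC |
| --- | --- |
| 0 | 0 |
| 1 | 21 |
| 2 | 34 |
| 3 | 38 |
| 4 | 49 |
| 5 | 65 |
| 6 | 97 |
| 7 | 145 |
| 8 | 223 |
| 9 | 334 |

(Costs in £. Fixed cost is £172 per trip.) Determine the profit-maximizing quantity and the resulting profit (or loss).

Tabulate TR − TC: Q=0: -172; Q=1: -192; Q=2: -204; Q=3: -207; Q=4: -217; Q=5: -232; Q=6: -263; Q=7: -310; Q=8: -387; Q=9: -497.
Profit is highest at Q = 0. Equivalently, the lowest AVC in the table is 49/4 ≈ £12.25 at Q = 4, and P = £1 falls below it — price never covers variable cost, so the firm shuts down and loses only its fixed cost.

Q = 0 (shut down); profit = -£172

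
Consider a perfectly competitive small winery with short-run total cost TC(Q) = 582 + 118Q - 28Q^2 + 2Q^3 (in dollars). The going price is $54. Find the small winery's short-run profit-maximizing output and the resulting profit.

Profit = -$326 at Q = 8

AVC = 118 - 28Q + 2Q^2 has its minimum $20 at Q = 7; price $54 clears that bar, so the firm operates.
With MC = 118 - 56Q + 6Q^2, P = MC on the upward-sloping part at Q* = 8.
TR = 54·8 = 432. TC = 582 + 176 = 758. Profit = 432 − 758 = -$326.
That loss of $326 beats the $582 the firm would lose by shutting down; producing recovers $256 of fixed cost.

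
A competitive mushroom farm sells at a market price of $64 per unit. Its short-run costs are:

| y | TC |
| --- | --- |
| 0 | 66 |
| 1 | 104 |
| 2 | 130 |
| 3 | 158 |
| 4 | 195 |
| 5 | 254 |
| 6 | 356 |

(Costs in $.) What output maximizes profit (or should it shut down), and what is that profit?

y = 5; profit = $66

Compute π = P·y − TC at each output: y=0: -66; y=1: -40; y=2: -2; y=3: 34; y=4: 61; y=5: 66; y=6: 28.
Profit is maximized at y = 5. AVC there is 188/5 = $37.60 ≤ P, so producing beats shutting down (which would give -$66).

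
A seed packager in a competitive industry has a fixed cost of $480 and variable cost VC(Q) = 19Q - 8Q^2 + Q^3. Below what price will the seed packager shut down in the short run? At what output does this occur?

The shutdown price is the minimum of AVC. VC = 19Q - 8Q^2 + Q^3, so AVC = 19 - 8Q + Q^2.
At the minimum of AVC, MC = AVC. MC = 19 - 16Q + 3Q^2; setting MC = AVC gives 2Q^2 - 8Q = 0, so Q = 4. min AVC = 3.
For P < $3 the firm produces nothing.

$3 per unit, at Q = 4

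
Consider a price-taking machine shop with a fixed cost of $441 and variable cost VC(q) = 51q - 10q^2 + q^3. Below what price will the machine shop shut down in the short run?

$26 per unit

The shutdown price is the minimum of AVC. VC = 51q - 10q^2 + q^3, so AVC = 51 - 10q + q^2.
dAVC/dq = -10 + 2q = 0 gives q = 5. min AVC = 51 - 10·5 + 5^2 = 26.
So the shutdown price is $26.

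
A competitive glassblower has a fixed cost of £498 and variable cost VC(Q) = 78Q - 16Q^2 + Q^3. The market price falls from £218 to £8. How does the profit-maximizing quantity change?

Output falls from 14 to 0 (the firm shuts down)

MC = 78 - 32Q + 3Q^2; the shutdown threshold is min AVC = £14 (at Q = 8).
With P = £218 above the shutdown price, P = MC gives Q = 14.
At P = £8 < min AVC = £14, price no longer covers variable cost at any output, so the firm shuts down: Q = 0.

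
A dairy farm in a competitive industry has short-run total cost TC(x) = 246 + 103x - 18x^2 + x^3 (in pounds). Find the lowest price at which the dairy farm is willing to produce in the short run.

The firm shuts down when price falls below the minimum of average variable cost. AVC = VC/x = 103 - 18x + x^2.
At the minimum of AVC, MC = AVC. MC = 103 - 36x + 3x^2; setting MC = AVC gives 2x^2 - 18x = 0, so x = 9. min AVC = 22.
So the shutdown price is £22.

£22 per unit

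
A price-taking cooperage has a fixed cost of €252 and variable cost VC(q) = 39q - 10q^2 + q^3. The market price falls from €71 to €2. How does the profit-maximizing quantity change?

Output falls from 8 to 0 (the firm shuts down)

AVC = 39 - 10q + q^2, minimized at q = 5 where min AVC = €14. MC = 39 - 20q + 3q^2.
At P = €71 ≥ min AVC, set P = MC on the rising branch: q = 8.
At P = €2 < min AVC = €14, price no longer covers variable cost at any output, so the firm shuts down: q = 0.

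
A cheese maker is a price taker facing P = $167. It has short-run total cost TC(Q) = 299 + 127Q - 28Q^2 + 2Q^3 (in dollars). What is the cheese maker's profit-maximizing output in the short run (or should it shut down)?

Produce at Q = 10

From TC, MC = TC'(Q) = 127 - 56Q + 6Q^2 and AVC = VC/Q = 127 - 28Q + 2Q^2.
The AVC parabola has its vertex at Q = 28/4 = 7, where AVC = 127 - 28·7 + 2·7^2 = $29.
Since P = $167 ≥ min AVC = $29, price covers variable cost and the firm should produce.
Solving P = MC: -40 - 56Q + 6Q^2 = 0 ⇒ Q = -2/3 or 10. On the upward-sloping branch, Q* = 10.
Check: AVC at Q = 10 is $47 ≤ P, so revenue covers variable cost.
Profit = P·Q − TC = 167·10 − 769 = $901.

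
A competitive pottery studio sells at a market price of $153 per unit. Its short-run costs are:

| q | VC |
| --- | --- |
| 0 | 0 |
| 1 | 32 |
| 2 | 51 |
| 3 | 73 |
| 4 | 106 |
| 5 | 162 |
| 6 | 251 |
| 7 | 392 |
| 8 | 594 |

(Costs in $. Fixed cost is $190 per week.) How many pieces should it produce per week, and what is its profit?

Tabulate TR − TC: q=0: -190; q=1: -69; q=2: 65; q=3: 196; q=4: 316; q=5: 413; q=6: 477; q=7: 489; q=8: 440.
Profit is maximized at q = 7. AVC there is 392/7 = $56 ≤ P, so producing beats shutting down (which would give -$190).

q = 7; profit = $489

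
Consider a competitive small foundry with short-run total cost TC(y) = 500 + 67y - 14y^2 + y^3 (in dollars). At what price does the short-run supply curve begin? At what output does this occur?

$18 per unit, at y = 7

The firm shuts down when price falls below the minimum of average variable cost. AVC = VC/y = 67 - 14y + y^2.
At the minimum of AVC, MC = AVC. MC = 67 - 28y + 3y^2; setting MC = AVC gives 2y^2 - 14y = 0, so y = 7. min AVC = 18.
For P < $18 the firm produces nothing.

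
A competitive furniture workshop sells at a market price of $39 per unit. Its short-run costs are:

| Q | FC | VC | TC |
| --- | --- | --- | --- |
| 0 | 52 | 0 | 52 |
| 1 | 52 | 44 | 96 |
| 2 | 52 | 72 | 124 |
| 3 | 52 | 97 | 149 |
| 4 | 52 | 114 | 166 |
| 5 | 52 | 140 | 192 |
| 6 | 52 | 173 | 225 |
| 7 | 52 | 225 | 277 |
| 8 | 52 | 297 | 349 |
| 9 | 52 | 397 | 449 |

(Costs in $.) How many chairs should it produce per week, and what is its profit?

Q = 6; profit = $9

Tabulate TR − TC: Q=0: -52; Q=1: -57; Q=2: -46; Q=3: -32; Q=4: -10; Q=5: 3; Q=6: 9; Q=7: -4; Q=8: -37; Q=9: -98.
Profit is maximized at Q = 6. AVC there is 173/6 = $28.83 ≤ P, so producing beats shutting down (which would give -$52).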